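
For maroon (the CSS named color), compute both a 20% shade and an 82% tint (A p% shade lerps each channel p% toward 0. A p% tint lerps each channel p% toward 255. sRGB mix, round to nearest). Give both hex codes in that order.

#660000, #E8D1D1

CSS maroon is rgb(128, 0, 0).
20% shade:
  R: 128 + 0.2×(0−128) = 128 − 25.6 = 102.4 → 102
  G: 0 + 0.2×(0−0) = 0 + 0 = 0 → 0
  B: 0 + 0.2×(0−0) = 0 + 0 = 0 → 0
  → #660000
82% tint:
  R: 128 + 0.82×(255−128) = 128 + 104.14 = 232.14 → 232
  G: 0 + 0.82×(255−0) = 0 + 209.1 = 209.1 → 209
  B: 0 + 209.1 = 209.1 → 209
  → #E8D1D1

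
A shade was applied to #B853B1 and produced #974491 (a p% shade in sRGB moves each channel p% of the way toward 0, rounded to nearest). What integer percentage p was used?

18%

#B853B1 is rgb(184, 83, 177); #974491 is rgb(151, 68, 145).
On the R channel (widest range): 151 ≈ 184 + (p/100)(0 − 184), so p ≈ 100×(151 − 184)/(0 − 184) = -3300/-184 = 17.93.
p = 18 reproduces all three channels after rounding.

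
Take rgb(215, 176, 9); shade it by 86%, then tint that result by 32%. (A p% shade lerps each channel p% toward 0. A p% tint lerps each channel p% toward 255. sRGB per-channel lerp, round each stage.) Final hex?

#666352

Lerp each channel 86% toward 0:
  R: 215 − 184.9 = 30.1 → 30
  G: 176 − 151.36 = 24.64 → 25
  B: 9 − 7.74 = 1.26 → 1
After the shade: rgb(30, 25, 1) = #1E1901.
Per channel, c → c + 0.32(255 − c):
  R: 30 + 0.32×(255−30) = 30 + 72 = 102 → 102
  G: 25 + 0.32×(255−25) = 25 + 73.6 = 98.6 → 99
  B: 1 + 0.32×(255−1) = 1 + 81.28 = 82.28 → 82
rgb(102, 99, 82) = #666352.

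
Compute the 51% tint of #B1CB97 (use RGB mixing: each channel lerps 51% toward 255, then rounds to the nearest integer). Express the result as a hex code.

#B1CB97 is rgb(177, 203, 151).
Per channel, c → c + 0.51(255 − c):
  R: 177 + 0.51×(255−177) = 177 + 39.78 = 216.78 → 217
  G: 203 + 0.51×(255−203) = 203 + 26.52 = 229.52 → 230
  B: 151 + 53.04 = 204.04 → 204
rgb(217, 230, 204) = #D9E6CC.

#D9E6CC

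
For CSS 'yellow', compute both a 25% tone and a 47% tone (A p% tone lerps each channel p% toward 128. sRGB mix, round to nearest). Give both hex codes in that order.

CSS yellow is rgb(255, 255, 0).
25% tone:
  R: 255 + 0.25×(128−255) = 255 − 31.75 = 223.25 → 223
  G: 255 + 0.25×(128−255) = 255 − 31.75 = 223.25 → 223
  B: 0 + 0.25×(128−0) = 0 + 32 = 32 → 32
  → #DFDF20
47% tone:
  R: 255 − 59.69 = 195.31 → 195
  G: 255 + 0.47×(128−255) = 255 − 59.69 = 195.31 → 195
  B: 0 + 0.47×(128−0) = 0 + 60.16 = 60.16 → 60
  → #C3C33C

#DFDF20, #C3C33C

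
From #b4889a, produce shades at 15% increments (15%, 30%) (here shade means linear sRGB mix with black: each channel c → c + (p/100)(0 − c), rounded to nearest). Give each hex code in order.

#997483, #7e5f6c

#b4889a is rgb(180, 136, 154).
15%: (180 − 27 = 153→153, 136 − 20.4 = 115.6→116, 154 − 23.1 = 130.9→131) → #997483
30%: (180 − 54 = 126→126, 136 − 40.8 = 95.2→95, 154 − 46.2 = 107.8→108) → #7e5f6c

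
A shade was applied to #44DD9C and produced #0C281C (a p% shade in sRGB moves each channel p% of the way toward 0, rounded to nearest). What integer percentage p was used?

82%

#44DD9C is rgb(68, 221, 156); #0C281C is rgb(12, 40, 28).
On the G channel (widest range): 40 ≈ 221 + (p/100)(0 − 221), so p ≈ 100×(40 − 221)/(0 − 221) = -18100/-221 = 81.90.
p = 82 reproduces all three channels after rounding.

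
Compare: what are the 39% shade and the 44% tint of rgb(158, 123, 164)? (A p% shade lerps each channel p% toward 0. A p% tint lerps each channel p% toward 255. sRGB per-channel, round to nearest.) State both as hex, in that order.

39% shade:
  R: 158 + 0.39×(0−158) = 158 − 61.62 = 96.38 → 96
  G: 123 + 0.39×(0−123) = 123 − 47.97 = 75.03 → 75
  B: 164 − 63.96 = 100.04 → 100
  → #604B64
44% tint:
  R: 158 + 0.44×(255−158) = 158 + 42.68 = 200.68 → 201
  G: 123 + 0.44×(255−123) = 123 + 58.08 = 181.08 → 181
  B: 164 + 40.04 = 204.04 → 204
  → #C9B5CC

#604B64, #C9B5CC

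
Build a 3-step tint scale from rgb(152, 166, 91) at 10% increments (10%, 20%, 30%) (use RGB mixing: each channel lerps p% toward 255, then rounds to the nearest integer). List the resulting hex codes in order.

#A2AF6B, #ADB87C, #B7C18C

10%: (152 + 10.3 = 162.3→162, 166 + 8.9 = 174.9→175, 91 + 16.4 = 107.4→107) → #A2AF6B
20%: (152 + 20.6 = 172.6→173, 166 + 17.8 = 183.8→184, 91 + 32.8 = 123.8→124) → #ADB87C
30%: (152 + 30.9 = 182.9→183, 166 + 26.7 = 192.7→193, 91 + 49.2 = 140.2→140) → #B7C18C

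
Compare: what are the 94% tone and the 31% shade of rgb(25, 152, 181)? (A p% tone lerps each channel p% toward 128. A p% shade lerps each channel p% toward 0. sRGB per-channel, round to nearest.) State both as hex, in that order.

94% tone:
  R: 25 + 96.82 = 121.82 → 122
  G: 152 + 0.94×(128−152) = 152 − 22.56 = 129.44 → 129
  B: 181 + 0.94×(128−181) = 181 − 49.82 = 131.18 → 131
  → #7A8183
31% shade:
  R: 25 − 7.75 = 17.25 → 17
  G: 152 + 0.31×(0−152) = 152 − 47.12 = 104.88 → 105
  B: 181 + 0.31×(0−181) = 181 − 56.11 = 124.89 → 125
  → #11697D

#7A8183, #11697D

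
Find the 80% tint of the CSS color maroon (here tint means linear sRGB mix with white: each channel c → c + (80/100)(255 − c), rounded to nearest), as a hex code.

CSS maroon is rgb(128, 0, 0).
Lerp each channel 80% toward 255:
  R: 128 + 0.8×(255−128) = 128 + 101.6 = 229.6 → 230
  G: 0 + 204 = 204 → 204
  B: 0 + 0.8×(255−0) = 0 + 204 = 204 → 204
rgb(230, 204, 204) = #E6CCCC.

#E6CCCC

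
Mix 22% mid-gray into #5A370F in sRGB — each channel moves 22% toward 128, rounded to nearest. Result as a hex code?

#5A370F is rgb(90, 55, 15).
Per channel, c → c + 0.22(128 − c):
  R: 90 + 0.22×(128−90) = 90 + 8.36 = 98.36 → 98
  G: 55 + 16.06 = 71.06 → 71
  B: 15 + 0.22×(128−15) = 15 + 24.86 = 39.86 → 40
rgb(98, 71, 40) = #624728.

#624728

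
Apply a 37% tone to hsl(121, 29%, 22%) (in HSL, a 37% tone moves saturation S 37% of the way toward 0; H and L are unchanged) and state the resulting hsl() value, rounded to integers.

hsl(121, 18%, 22%)

S moves 37% from 29 toward 0: 29 − 10.73 = 18.27 → 18.
H and L are unchanged.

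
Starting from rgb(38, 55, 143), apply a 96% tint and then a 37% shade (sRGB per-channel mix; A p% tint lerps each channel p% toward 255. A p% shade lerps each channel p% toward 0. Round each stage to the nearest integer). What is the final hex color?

A 96% tint moves each channel 96% toward 255:
  R: 38 + 208.32 = 246.32 → 246
  G: 55 + 192 = 247 → 247
  B: 143 + 107.52 = 250.52 → 251
After the tint: rgb(246, 247, 251) = #F6F7FB.
Per channel, c → c + 0.37(0 − c):
  R: 246 − 91.02 = 154.98 → 155
  G: 247 + 0.37×(0−247) = 247 − 91.39 = 155.61 → 156
  B: 251 + 0.37×(0−251) = 251 − 92.87 = 158.13 → 158
rgb(155, 156, 158) = #9B9C9E.

#9B9C9E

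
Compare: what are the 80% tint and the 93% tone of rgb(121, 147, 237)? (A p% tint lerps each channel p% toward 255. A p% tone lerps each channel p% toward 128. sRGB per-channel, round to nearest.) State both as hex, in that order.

80% tint:
  R: 121 + 0.8×(255−121) = 121 + 107.2 = 228.2 → 228
  G: 147 + 0.8×(255−147) = 147 + 86.4 = 233.4 → 233
  B: 237 + 14.4 = 251.4 → 251
  → #e4e9fb
93% tone:
  R: 121 + 0.93×(128−121) = 121 + 6.51 = 127.51 → 128
  G: 147 + 0.93×(128−147) = 147 − 17.67 = 129.33 → 129
  B: 237 − 101.37 = 135.63 → 136
  → #808188

#e4e9fb, #808188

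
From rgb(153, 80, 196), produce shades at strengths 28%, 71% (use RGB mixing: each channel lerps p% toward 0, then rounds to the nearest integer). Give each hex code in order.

28%: (153 − 42.84 = 110.16→110, 80 − 22.4 = 57.6→58, 196 − 54.88 = 141.12→141) → #6E3A8D
71%: (153 − 108.63 = 44.37→44, 80 − 56.8 = 23.2→23, 196 − 139.16 = 56.84→57) → #2C1739

#6E3A8D, #2C1739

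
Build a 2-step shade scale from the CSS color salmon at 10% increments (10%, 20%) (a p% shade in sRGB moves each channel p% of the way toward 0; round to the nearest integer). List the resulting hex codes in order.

CSS salmon is rgb(250, 128, 114).
10%: (250 − 25 = 225→225, 128 − 12.8 = 115.2→115, 114 − 11.4 = 102.6→103) → #e17367
20%: (250 − 50 = 200→200, 128 − 25.6 = 102.4→102, 114 − 22.8 = 91.2→91) → #c8665b

#e17367, #c8665b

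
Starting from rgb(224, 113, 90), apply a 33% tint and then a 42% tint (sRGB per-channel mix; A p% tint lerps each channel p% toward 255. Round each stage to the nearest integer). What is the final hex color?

A 33% tint moves each channel 33% toward 255:
  R: 224 + 10.23 = 234.23 → 234
  G: 113 + 0.33×(255−113) = 113 + 46.86 = 159.86 → 160
  B: 90 + 0.33×(255−90) = 90 + 54.45 = 144.45 → 144
After the tint: rgb(234, 160, 144) = #EAA090.
Lerp each channel 42% toward 255:
  R: 234 + 0.42×(255−234) = 234 + 8.82 = 242.82 → 243
  G: 160 + 39.9 = 199.9 → 200
  B: 144 + 0.42×(255−144) = 144 + 46.62 = 190.62 → 191
rgb(243, 200, 191) = #F3C8BF.

#F3C8BF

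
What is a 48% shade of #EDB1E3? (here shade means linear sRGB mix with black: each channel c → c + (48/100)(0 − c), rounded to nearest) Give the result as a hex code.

#EDB1E3 is rgb(237, 177, 227).
A 48% shade moves each channel 48% toward 0:
  R: 237 + 0.48×(0−237) = 237 − 113.76 = 123.24 → 123
  G: 177 − 84.96 = 92.04 → 92
  B: 227 + 0.48×(0−227) = 227 − 108.96 = 118.04 → 118
rgb(123, 92, 118) = #7B5C76.

#7B5C76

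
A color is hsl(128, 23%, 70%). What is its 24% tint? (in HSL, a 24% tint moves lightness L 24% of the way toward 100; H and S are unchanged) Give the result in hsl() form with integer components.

L moves 24% from 70 toward 100: 70 + 7.2 = 77.2 → 77.
H and S are unchanged.

hsl(128, 23%, 77%)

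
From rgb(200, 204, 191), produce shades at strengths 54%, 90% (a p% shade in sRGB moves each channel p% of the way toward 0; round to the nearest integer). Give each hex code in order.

54%: (200 − 108 = 92→92, 204 − 110.16 = 93.84→94, 191 − 103.14 = 87.86→88) → #5c5e58
90%: (200 − 180 = 20→20, 204 − 183.6 = 20.4→20, 191 − 171.9 = 19.1→19) → #141413

#5c5e58, #141413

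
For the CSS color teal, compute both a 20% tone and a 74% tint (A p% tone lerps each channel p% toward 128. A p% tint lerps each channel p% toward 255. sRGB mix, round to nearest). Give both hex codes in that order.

CSS teal is rgb(0, 128, 128).
20% tone:
  R: 0 + 25.6 = 25.6 → 26
  G: 128 + 0.2×(128−128) = 128 + 0 = 128 → 128
  B: 128 + 0.2×(128−128) = 128 + 0 = 128 → 128
  → #1A8080
74% tint:
  R: 0 + 0.74×(255−0) = 0 + 188.7 = 188.7 → 189
  G: 128 + 93.98 = 221.98 → 222
  B: 128 + 0.74×(255−128) = 128 + 93.98 = 221.98 → 222
  → #BDDEDE

#1A8080, #BDDEDE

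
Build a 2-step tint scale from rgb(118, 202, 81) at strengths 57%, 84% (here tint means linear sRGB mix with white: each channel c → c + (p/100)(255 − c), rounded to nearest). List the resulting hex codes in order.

#c4e8b4, #e9f7e3

57%: (118 + 78.09 = 196.09→196, 202 + 30.21 = 232.21→232, 81 + 99.18 = 180.18→180) → #c4e8b4
84%: (118 + 115.08 = 233.08→233, 202 + 44.52 = 246.52→247, 81 + 146.16 = 227.16→227) → #e9f7e3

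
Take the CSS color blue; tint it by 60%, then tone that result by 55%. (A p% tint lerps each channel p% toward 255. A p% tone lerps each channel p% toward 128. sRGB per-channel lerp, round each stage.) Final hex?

CSS blue is rgb(0, 0, 255).
Per channel, c → c + 0.6(255 − c):
  R: 0 + 153 = 153 → 153
  G: 0 + 0.6×(255−0) = 0 + 153 = 153 → 153
  B: 255 + 0 = 255 → 255
After the tint: rgb(153, 153, 255) = #9999ff.
Lerp each channel 55% toward 128:
  R: 153 + 0.55×(128−153) = 153 − 13.75 = 139.25 → 139
  G: 153 + 0.55×(128−153) = 153 − 13.75 = 139.25 → 139
  B: 255 + 0.55×(128−255) = 255 − 69.85 = 185.15 → 185
rgb(139, 139, 185) = #8b8bb9.

#8b8bb9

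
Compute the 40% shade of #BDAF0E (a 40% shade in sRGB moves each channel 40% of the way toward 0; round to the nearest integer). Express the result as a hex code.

#BDAF0E is rgb(189, 175, 14).
A 40% shade moves each channel 40% toward 0:
  R: 189 + 0.4×(0−189) = 189 − 75.6 = 113.4 → 113
  G: 175 − 70 = 105 → 105
  B: 14 + 0.4×(0−14) = 14 − 5.6 = 8.4 → 8
rgb(113, 105, 8) = #716908.

#716908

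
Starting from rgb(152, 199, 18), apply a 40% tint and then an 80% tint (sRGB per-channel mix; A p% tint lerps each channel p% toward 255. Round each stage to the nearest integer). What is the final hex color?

#F3F8E3

Per channel, c → c + 0.4(255 − c):
  R: 152 + 0.4×(255−152) = 152 + 41.2 = 193.2 → 193
  G: 199 + 0.4×(255−199) = 199 + 22.4 = 221.4 → 221
  B: 18 + 0.4×(255−18) = 18 + 94.8 = 112.8 → 113
After the tint: rgb(193, 221, 113) = #C1DD71.
Lerp each channel 80% toward 255:
  R: 193 + 0.8×(255−193) = 193 + 49.6 = 242.6 → 243
  G: 221 + 27.2 = 248.2 → 248
  B: 113 + 113.6 = 226.6 → 227
rgb(243, 248, 227) = #F3F8E3.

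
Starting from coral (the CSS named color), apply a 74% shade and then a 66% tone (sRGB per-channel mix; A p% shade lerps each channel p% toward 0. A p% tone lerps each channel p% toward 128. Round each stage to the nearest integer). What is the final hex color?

#6B605C

CSS coral is rgb(255, 127, 80).
Per channel, c → c + 0.74(0 − c):
  R: 255 + 0.74×(0−255) = 255 − 188.7 = 66.3 → 66
  G: 127 − 93.98 = 33.02 → 33
  B: 80 − 59.2 = 20.8 → 21
After the shade: rgb(66, 33, 21) = #422115.
Lerp each channel 66% toward 128:
  R: 66 + 40.92 = 106.92 → 107
  G: 33 + 0.66×(128−33) = 33 + 62.7 = 95.7 → 96
  B: 21 + 70.62 = 91.62 → 92
rgb(107, 96, 92) = #6B605C.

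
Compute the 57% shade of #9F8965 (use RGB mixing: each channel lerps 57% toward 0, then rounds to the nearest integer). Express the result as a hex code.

#9F8965 is rgb(159, 137, 101).
A 57% shade moves each channel 57% toward 0:
  R: 159 + 0.57×(0−159) = 159 − 90.63 = 68.37 → 68
  G: 137 + 0.57×(0−137) = 137 − 78.09 = 58.91 → 59
  B: 101 + 0.57×(0−101) = 101 − 57.57 = 43.43 → 43
rgb(68, 59, 43) = #443B2B.

#443B2B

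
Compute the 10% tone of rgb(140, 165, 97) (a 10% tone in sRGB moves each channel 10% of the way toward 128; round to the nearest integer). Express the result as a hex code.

#8ba164

Lerp each channel 10% toward 128:
  R: 140 − 1.2 = 138.8 → 139
  G: 165 + 0.1×(128−165) = 165 − 3.7 = 161.3 → 161
  B: 97 + 3.1 = 100.1 → 100
rgb(139, 161, 100) = #8ba164.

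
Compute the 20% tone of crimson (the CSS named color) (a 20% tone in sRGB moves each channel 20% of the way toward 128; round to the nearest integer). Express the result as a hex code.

CSS crimson is rgb(220, 20, 60).
Per channel, c → c + 0.2(128 − c):
  R: 220 + 0.2×(128−220) = 220 − 18.4 = 201.6 → 202
  G: 20 + 21.6 = 41.6 → 42
  B: 60 + 0.2×(128−60) = 60 + 13.6 = 73.6 → 74
rgb(202, 42, 74) = #ca2a4a.

#ca2a4a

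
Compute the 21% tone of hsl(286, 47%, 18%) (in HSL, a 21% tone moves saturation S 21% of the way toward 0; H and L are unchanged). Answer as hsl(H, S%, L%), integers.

S moves 21% from 47 toward 0: 47 − 9.87 = 37.13 → 37.
H and L are unchanged.

hsl(286, 37%, 18%)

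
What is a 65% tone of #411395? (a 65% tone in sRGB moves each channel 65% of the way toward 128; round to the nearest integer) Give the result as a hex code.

#6A5A87

#411395 is rgb(65, 19, 149).
Lerp each channel 65% toward 128:
  R: 65 + 40.95 = 105.95 → 106
  G: 19 + 70.85 = 89.85 → 90
  B: 149 − 13.65 = 135.35 → 135
rgb(106, 90, 135) = #6A5A87.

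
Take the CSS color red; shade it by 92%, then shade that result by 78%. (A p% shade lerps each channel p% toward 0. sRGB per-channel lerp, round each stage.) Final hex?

CSS red is rgb(255, 0, 0).
Per channel, c → c + 0.92(0 − c):
  R: 255 + 0.92×(0−255) = 255 − 234.6 = 20.4 → 20
  G: 0 + 0.92×(0−0) = 0 + 0 = 0 → 0
  B: 0 + 0 = 0 → 0
After the shade: rgb(20, 0, 0) = #140000.
A 78% shade moves each channel 78% toward 0:
  R: 20 − 15.6 = 4.4 → 4
  G: 0 + 0.78×(0−0) = 0 + 0 = 0 → 0
  B: 0 + 0 = 0 → 0
rgb(4, 0, 0) = #040000.

#040000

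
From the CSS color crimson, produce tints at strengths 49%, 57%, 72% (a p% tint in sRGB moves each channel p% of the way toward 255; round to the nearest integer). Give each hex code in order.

CSS crimson is rgb(220, 20, 60).
49%: (220 + 17.15 = 237.15→237, 20 + 115.15 = 135.15→135, 60 + 95.55 = 155.55→156) → #ED879C
57%: (220 + 19.95 = 239.95→240, 20 + 133.95 = 153.95→154, 60 + 111.15 = 171.15→171) → #F09AAB
72%: (220 + 25.2 = 245.2→245, 20 + 169.2 = 189.2→189, 60 + 140.4 = 200.4→200) → #F5BDC8

#ED879C, #F09AAB, #F5BDC8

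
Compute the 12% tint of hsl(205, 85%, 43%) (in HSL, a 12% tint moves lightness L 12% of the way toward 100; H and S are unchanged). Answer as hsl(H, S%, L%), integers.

hsl(205, 85%, 50%)

L moves 12% from 43 toward 100: 43 + 6.84 = 49.84 → 50.
H and S are unchanged.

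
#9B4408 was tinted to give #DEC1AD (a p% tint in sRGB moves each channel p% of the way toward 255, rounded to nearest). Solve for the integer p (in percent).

#9B4408 is rgb(155, 68, 8); #DEC1AD is rgb(222, 193, 173).
On the B channel (widest range): 173 ≈ 8 + (p/100)(255 − 8), so p ≈ 100×(173 − 8)/(255 − 8) = 16500/247 = 66.80.
p = 67 reproduces all three channels after rounding.

67%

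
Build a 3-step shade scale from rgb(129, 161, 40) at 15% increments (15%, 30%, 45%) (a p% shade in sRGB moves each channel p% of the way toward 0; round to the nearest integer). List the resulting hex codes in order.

15%: (129 − 19.35 = 109.65→110, 161 − 24.15 = 136.85→137, 40 − 6 = 34→34) → #6E8922
30%: (129 − 38.7 = 90.3→90, 161 − 48.3 = 112.7→113, 40 − 12 = 28→28) → #5A711C
45%: (129 − 58.05 = 70.95→71, 161 − 72.45 = 88.55→89, 40 − 18 = 22→22) → #475916

#6E8922, #5A711C, #475916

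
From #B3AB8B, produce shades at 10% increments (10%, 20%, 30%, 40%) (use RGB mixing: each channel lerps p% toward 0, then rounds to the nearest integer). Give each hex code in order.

#B3AB8B is rgb(179, 171, 139).
10%: (179 − 17.9 = 161.1→161, 171 − 17.1 = 153.9→154, 139 − 13.9 = 125.1→125) → #A19A7D
20%: (179 − 35.8 = 143.2→143, 171 − 34.2 = 136.8→137, 139 − 27.8 = 111.2→111) → #8F896F
30%: (179 − 53.7 = 125.3→125, 171 − 51.3 = 119.7→120, 139 − 41.7 = 97.3→97) → #7D7861
40%: (179 − 71.6 = 107.4→107, 171 − 68.4 = 102.6→103, 139 − 55.6 = 83.4→83) → #6B6753

#A19A7D, #8F896F, #7D7861, #6B6753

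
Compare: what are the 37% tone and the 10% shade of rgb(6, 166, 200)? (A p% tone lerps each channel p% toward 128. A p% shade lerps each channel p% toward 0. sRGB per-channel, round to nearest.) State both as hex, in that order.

#3398ad, #0595b4

37% tone:
  R: 6 + 0.37×(128−6) = 6 + 45.14 = 51.14 → 51
  G: 166 − 14.06 = 151.94 → 152
  B: 200 + 0.37×(128−200) = 200 − 26.64 = 173.36 → 173
  → #3398ad
10% shade:
  R: 6 + 0.1×(0−6) = 6 − 0.6 = 5.4 → 5
  G: 166 + 0.1×(0−166) = 166 − 16.6 = 149.4 → 149
  B: 200 + 0.1×(0−200) = 200 − 20 = 180 → 180
  → #0595b4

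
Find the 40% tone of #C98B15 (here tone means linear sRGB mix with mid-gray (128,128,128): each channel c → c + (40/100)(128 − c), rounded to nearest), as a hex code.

#AC8740

#C98B15 is rgb(201, 139, 21).
Per channel, c → c + 0.4(128 − c):
  R: 201 + 0.4×(128−201) = 201 − 29.2 = 171.8 → 172
  G: 139 − 4.4 = 134.6 → 135
  B: 21 + 42.8 = 63.8 → 64
rgb(172, 135, 64) = #AC8740.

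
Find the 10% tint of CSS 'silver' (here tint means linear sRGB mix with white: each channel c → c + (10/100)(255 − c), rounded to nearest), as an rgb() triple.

CSS silver is rgb(192, 192, 192).
Per channel, c → c + 0.1(255 − c):
  R: 192 + 6.3 = 198.3 → 198
  G: 192 + 0.1×(255−192) = 192 + 6.3 = 198.3 → 198
  B: 192 + 0.1×(255−192) = 192 + 6.3 = 198.3 → 198

rgb(198, 198, 198)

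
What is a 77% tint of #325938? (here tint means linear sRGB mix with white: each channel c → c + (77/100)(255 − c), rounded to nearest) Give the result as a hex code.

#D0D9D1

#325938 is rgb(50, 89, 56).
Per channel, c → c + 0.77(255 − c):
  R: 50 + 157.85 = 207.85 → 208
  G: 89 + 0.77×(255−89) = 89 + 127.82 = 216.82 → 217
  B: 56 + 0.77×(255−56) = 56 + 153.23 = 209.23 → 209
rgb(208, 217, 209) = #D0D9D1.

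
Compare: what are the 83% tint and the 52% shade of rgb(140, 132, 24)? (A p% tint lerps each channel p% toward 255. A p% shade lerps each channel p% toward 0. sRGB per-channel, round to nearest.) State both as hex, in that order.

#EBEAD8, #433F0C

83% tint:
  R: 140 + 0.83×(255−140) = 140 + 95.45 = 235.45 → 235
  G: 132 + 102.09 = 234.09 → 234
  B: 24 + 0.83×(255−24) = 24 + 191.73 = 215.73 → 216
  → #EBEAD8
52% shade:
  R: 140 + 0.52×(0−140) = 140 − 72.8 = 67.2 → 67
  G: 132 − 68.64 = 63.36 → 63
  B: 24 + 0.52×(0−24) = 24 − 12.48 = 11.52 → 12
  → #433F0C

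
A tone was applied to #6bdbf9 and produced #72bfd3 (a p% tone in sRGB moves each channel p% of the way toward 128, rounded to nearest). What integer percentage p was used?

#6bdbf9 is rgb(107, 219, 249); #72bfd3 is rgb(114, 191, 211).
On the B channel (widest range): 211 ≈ 249 + (p/100)(128 − 249), so p ≈ 100×(211 − 249)/(128 − 249) = -3800/-121 = 31.40.
p = 31 reproduces all three channels after rounding.

31%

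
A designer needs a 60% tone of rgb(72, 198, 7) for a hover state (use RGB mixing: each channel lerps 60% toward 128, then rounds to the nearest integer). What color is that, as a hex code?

Per channel, c → c + 0.6(128 − c):
  R: 72 + 33.6 = 105.6 → 106
  G: 198 − 42 = 156 → 156
  B: 7 + 72.6 = 79.6 → 80
rgb(106, 156, 80) = #6A9C50.

#6A9C50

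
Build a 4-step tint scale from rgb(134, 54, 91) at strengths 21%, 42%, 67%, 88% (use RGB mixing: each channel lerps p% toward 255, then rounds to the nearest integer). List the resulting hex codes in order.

21%: (134 + 25.41 = 159.41→159, 54 + 42.21 = 96.21→96, 91 + 34.44 = 125.44→125) → #9f607d
42%: (134 + 50.82 = 184.82→185, 54 + 84.42 = 138.42→138, 91 + 68.88 = 159.88→160) → #b98aa0
67%: (134 + 81.07 = 215.07→215, 54 + 134.67 = 188.67→189, 91 + 109.88 = 200.88→201) → #d7bdc9
88%: (134 + 106.48 = 240.48→240, 54 + 176.88 = 230.88→231, 91 + 144.32 = 235.32→235) → #f0e7eb

#9f607d, #b98aa0, #d7bdc9, #f0e7eb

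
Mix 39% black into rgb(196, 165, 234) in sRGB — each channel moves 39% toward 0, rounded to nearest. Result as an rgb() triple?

rgb(120, 101, 143)

Per channel, c → c + 0.39(0 − c):
  R: 196 + 0.39×(0−196) = 196 − 76.44 = 119.56 → 120
  G: 165 − 64.35 = 100.65 → 101
  B: 234 + 0.39×(0−234) = 234 − 91.26 = 142.74 → 143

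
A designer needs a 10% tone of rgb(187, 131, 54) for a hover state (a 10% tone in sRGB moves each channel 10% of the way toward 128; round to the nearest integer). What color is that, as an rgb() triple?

rgb(181, 131, 61)

Per channel, c → c + 0.1(128 − c):
  R: 187 − 5.9 = 181.1 → 181
  G: 131 − 0.3 = 130.7 → 131
  B: 54 + 7.4 = 61.4 → 61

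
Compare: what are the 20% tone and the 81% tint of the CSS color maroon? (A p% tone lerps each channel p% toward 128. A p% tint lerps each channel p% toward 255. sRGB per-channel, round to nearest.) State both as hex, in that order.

#801A1A, #E7CFCF

CSS maroon is rgb(128, 0, 0).
20% tone:
  R: 128 + 0.2×(128−128) = 128 + 0 = 128 → 128
  G: 0 + 0.2×(128−0) = 0 + 25.6 = 25.6 → 26
  B: 0 + 25.6 = 25.6 → 26
  → #801A1A
81% tint:
  R: 128 + 102.87 = 230.87 → 231
  G: 0 + 206.55 = 206.55 → 207
  B: 0 + 206.55 = 206.55 → 207
  → #E7CFCF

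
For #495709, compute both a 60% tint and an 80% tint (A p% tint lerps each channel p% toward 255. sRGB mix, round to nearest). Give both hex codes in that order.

#B6BC9D, #DBDDCE

#495709 is rgb(73, 87, 9).
60% tint:
  R: 73 + 109.2 = 182.2 → 182
  G: 87 + 0.6×(255−87) = 87 + 100.8 = 187.8 → 188
  B: 9 + 147.6 = 156.6 → 157
  → #B6BC9D
80% tint:
  R: 73 + 0.8×(255−73) = 73 + 145.6 = 218.6 → 219
  G: 87 + 0.8×(255−87) = 87 + 134.4 = 221.4 → 221
  B: 9 + 0.8×(255−9) = 9 + 196.8 = 205.8 → 206
  → #DBDDCE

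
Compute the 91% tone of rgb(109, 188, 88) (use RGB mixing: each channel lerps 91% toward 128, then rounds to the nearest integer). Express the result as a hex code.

#7e857c

A 91% tone moves each channel 91% toward 128:
  R: 109 + 0.91×(128−109) = 109 + 17.29 = 126.29 → 126
  G: 188 − 54.6 = 133.4 → 133
  B: 88 + 0.91×(128−88) = 88 + 36.4 = 124.4 → 124
rgb(126, 133, 124) = #7e857c.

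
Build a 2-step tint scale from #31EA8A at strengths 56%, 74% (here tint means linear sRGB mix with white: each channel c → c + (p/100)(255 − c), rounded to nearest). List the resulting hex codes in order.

#A4F6CC, #C9FAE1

#31EA8A is rgb(49, 234, 138).
56%: (49 + 115.36 = 164.36→164, 234 + 11.76 = 245.76→246, 138 + 65.52 = 203.52→204) → #A4F6CC
74%: (49 + 152.44 = 201.44→201, 234 + 15.54 = 249.54→250, 138 + 86.58 = 224.58→225) → #C9FAE1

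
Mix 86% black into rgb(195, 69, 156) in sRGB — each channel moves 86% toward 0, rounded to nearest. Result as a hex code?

Per channel, c → c + 0.86(0 − c):
  R: 195 + 0.86×(0−195) = 195 − 167.7 = 27.3 → 27
  G: 69 + 0.86×(0−69) = 69 − 59.34 = 9.66 → 10
  B: 156 + 0.86×(0−156) = 156 − 134.16 = 21.84 → 22
rgb(27, 10, 22) = #1B0A16.

#1B0A16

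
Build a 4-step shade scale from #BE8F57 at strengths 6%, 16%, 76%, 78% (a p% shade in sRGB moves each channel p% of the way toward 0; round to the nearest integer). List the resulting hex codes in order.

#BE8F57 is rgb(190, 143, 87).
6%: (190 − 11.4 = 178.6→179, 143 − 8.58 = 134.42→134, 87 − 5.22 = 81.78→82) → #B38652
16%: (190 − 30.4 = 159.6→160, 143 − 22.88 = 120.12→120, 87 − 13.92 = 73.08→73) → #A07849
76%: (190 − 144.4 = 45.6→46, 143 − 108.68 = 34.32→34, 87 − 66.12 = 20.88→21) → #2E2215
78%: (190 − 148.2 = 41.8→42, 143 − 111.54 = 31.46→31, 87 − 67.86 = 19.14→19) → #2A1F13

#B38652, #A07849, #2E2215, #2A1F13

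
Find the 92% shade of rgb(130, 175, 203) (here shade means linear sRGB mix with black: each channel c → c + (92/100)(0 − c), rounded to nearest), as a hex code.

#0A0E10

A 92% shade moves each channel 92% toward 0:
  R: 130 + 0.92×(0−130) = 130 − 119.6 = 10.4 → 10
  G: 175 − 161 = 14 → 14
  B: 203 − 186.76 = 16.24 → 16
rgb(10, 14, 16) = #0A0E10.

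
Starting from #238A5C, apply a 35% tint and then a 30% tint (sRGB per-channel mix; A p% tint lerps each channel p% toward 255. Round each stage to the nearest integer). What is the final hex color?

#238A5C is rgb(35, 138, 92).
Per channel, c → c + 0.35(255 − c):
  R: 35 + 77 = 112 → 112
  G: 138 + 40.95 = 178.95 → 179
  B: 92 + 57.05 = 149.05 → 149
After the tint: rgb(112, 179, 149) = #70B395.
Per channel, c → c + 0.3(255 − c):
  R: 112 + 0.3×(255−112) = 112 + 42.9 = 154.9 → 155
  G: 179 + 22.8 = 201.8 → 202
  B: 149 + 0.3×(255−149) = 149 + 31.8 = 180.8 → 181
rgb(155, 202, 181) = #9BCAB5.

#9BCAB5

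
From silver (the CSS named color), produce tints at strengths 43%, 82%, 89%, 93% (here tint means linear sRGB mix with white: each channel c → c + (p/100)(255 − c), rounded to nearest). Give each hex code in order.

#DBDBDB, #F4F4F4, #F8F8F8, #FBFBFB

CSS silver is rgb(192, 192, 192).
43%: (192 + 27.09 = 219.09→219, 192 + 27.09 = 219.09→219, 192 + 27.09 = 219.09→219) → #DBDBDB
82%: (192 + 51.66 = 243.66→244, 192 + 51.66 = 243.66→244, 192 + 51.66 = 243.66→244) → #F4F4F4
89%: (192 + 56.07 = 248.07→248, 192 + 56.07 = 248.07→248, 192 + 56.07 = 248.07→248) → #F8F8F8
93%: (192 + 58.59 = 250.59→251, 192 + 58.59 = 250.59→251, 192 + 58.59 = 250.59→251) → #FBFBFB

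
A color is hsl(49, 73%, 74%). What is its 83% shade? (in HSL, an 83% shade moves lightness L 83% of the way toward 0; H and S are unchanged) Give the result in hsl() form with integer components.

L moves 83% from 74 toward 0: 74 − 61.42 = 12.58 → 13.
H and S are unchanged.

hsl(49, 73%, 13%)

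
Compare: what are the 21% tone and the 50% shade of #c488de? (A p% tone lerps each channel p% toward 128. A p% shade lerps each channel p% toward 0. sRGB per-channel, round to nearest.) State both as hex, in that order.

#c488de is rgb(196, 136, 222).
21% tone:
  R: 196 − 14.28 = 181.72 → 182
  G: 136 + 0.21×(128−136) = 136 − 1.68 = 134.32 → 134
  B: 222 + 0.21×(128−222) = 222 − 19.74 = 202.26 → 202
  → #b686ca
50% shade:
  R: 196 − 98 = 98 → 98
  G: 136 − 68 = 68 → 68
  B: 222 + 0.5×(0−222) = 222 − 111 = 111 → 111
  → #62446f

#b686ca, #62446f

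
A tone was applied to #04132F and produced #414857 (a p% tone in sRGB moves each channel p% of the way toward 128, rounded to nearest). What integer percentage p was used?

#04132F is rgb(4, 19, 47); #414857 is rgb(65, 72, 87).
On the R channel (widest range): 65 ≈ 4 + (p/100)(128 − 4), so p ≈ 100×(65 − 4)/(128 − 4) = 6100/124 = 49.19.
p = 49 reproduces all three channels after rounding.

49%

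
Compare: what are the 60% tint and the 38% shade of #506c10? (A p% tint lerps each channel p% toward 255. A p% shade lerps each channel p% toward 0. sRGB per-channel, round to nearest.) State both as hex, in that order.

#b9c49f, #32430a

#506c10 is rgb(80, 108, 16).
60% tint:
  R: 80 + 0.6×(255−80) = 80 + 105 = 185 → 185
  G: 108 + 0.6×(255−108) = 108 + 88.2 = 196.2 → 196
  B: 16 + 0.6×(255−16) = 16 + 143.4 = 159.4 → 159
  → #b9c49f
38% shade:
  R: 80 + 0.38×(0−80) = 80 − 30.4 = 49.6 → 50
  G: 108 + 0.38×(0−108) = 108 − 41.04 = 66.96 → 67
  B: 16 + 0.38×(0−16) = 16 − 6.08 = 9.92 → 10
  → #32430a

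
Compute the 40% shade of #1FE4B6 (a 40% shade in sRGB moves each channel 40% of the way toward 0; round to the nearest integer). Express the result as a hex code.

#1FE4B6 is rgb(31, 228, 182).
Per channel, c → c + 0.4(0 − c):
  R: 31 + 0.4×(0−31) = 31 − 12.4 = 18.6 → 19
  G: 228 − 91.2 = 136.8 → 137
  B: 182 − 72.8 = 109.2 → 109
rgb(19, 137, 109) = #13896D.

#13896D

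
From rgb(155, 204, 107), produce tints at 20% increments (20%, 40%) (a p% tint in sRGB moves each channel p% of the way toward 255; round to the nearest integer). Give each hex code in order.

#AFD689, #C3E0A6

20%: (155 + 20 = 175→175, 204 + 10.2 = 214.2→214, 107 + 29.6 = 136.6→137) → #AFD689
40%: (155 + 40 = 195→195, 204 + 20.4 = 224.4→224, 107 + 59.2 = 166.2→166) → #C3E0A6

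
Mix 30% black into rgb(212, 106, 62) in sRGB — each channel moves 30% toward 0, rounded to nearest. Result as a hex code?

Per channel, c → c + 0.3(0 − c):
  R: 212 + 0.3×(0−212) = 212 − 63.6 = 148.4 → 148
  G: 106 + 0.3×(0−106) = 106 − 31.8 = 74.2 → 74
  B: 62 + 0.3×(0−62) = 62 − 18.6 = 43.4 → 43
rgb(148, 74, 43) = #944a2b.

#944a2b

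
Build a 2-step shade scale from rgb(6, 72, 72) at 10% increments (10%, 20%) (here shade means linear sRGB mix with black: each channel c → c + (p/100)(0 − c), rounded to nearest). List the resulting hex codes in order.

10%: (6 − 0.6 = 5.4→5, 72 − 7.2 = 64.8→65, 72 − 7.2 = 64.8→65) → #054141
20%: (6 − 1.2 = 4.8→5, 72 − 14.4 = 57.6→58, 72 − 14.4 = 57.6→58) → #053A3A

#054141, #053A3A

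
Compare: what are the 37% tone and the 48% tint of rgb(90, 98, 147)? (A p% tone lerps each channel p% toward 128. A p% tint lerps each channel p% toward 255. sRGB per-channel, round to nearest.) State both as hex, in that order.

37% tone:
  R: 90 + 14.06 = 104.06 → 104
  G: 98 + 0.37×(128−98) = 98 + 11.1 = 109.1 → 109
  B: 147 + 0.37×(128−147) = 147 − 7.03 = 139.97 → 140
  → #686d8c
48% tint:
  R: 90 + 0.48×(255−90) = 90 + 79.2 = 169.2 → 169
  G: 98 + 75.36 = 173.36 → 173
  B: 147 + 51.84 = 198.84 → 199
  → #a9adc7

#686d8c, #a9adc7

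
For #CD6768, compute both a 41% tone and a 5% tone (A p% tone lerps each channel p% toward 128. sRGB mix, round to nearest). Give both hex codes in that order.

#CD6768 is rgb(205, 103, 104).
41% tone:
  R: 205 + 0.41×(128−205) = 205 − 31.57 = 173.43 → 173
  G: 103 + 0.41×(128−103) = 103 + 10.25 = 113.25 → 113
  B: 104 + 0.41×(128−104) = 104 + 9.84 = 113.84 → 114
  → #AD7172
5% tone:
  R: 205 + 0.05×(128−205) = 205 − 3.85 = 201.15 → 201
  G: 103 + 0.05×(128−103) = 103 + 1.25 = 104.25 → 104
  B: 104 + 0.05×(128−104) = 104 + 1.2 = 105.2 → 105
  → #C96869

#AD7172, #C96869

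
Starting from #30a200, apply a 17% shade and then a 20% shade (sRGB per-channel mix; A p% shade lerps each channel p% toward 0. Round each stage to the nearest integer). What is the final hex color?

#206b00

#30a200 is rgb(48, 162, 0).
A 17% shade moves each channel 17% toward 0:
  R: 48 + 0.17×(0−48) = 48 − 8.16 = 39.84 → 40
  G: 162 + 0.17×(0−162) = 162 − 27.54 = 134.46 → 134
  B: 0 + 0 = 0 → 0
After the shade: rgb(40, 134, 0) = #288600.
Per channel, c → c + 0.2(0 − c):
  R: 40 + 0.2×(0−40) = 40 − 8 = 32 → 32
  G: 134 + 0.2×(0−134) = 134 − 26.8 = 107.2 → 107
  B: 0 + 0 = 0 → 0
rgb(32, 107, 0) = #206b00.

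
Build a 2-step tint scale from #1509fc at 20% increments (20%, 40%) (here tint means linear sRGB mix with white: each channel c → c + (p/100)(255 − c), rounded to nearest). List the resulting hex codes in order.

#443afd, #736bfd

#1509fc is rgb(21, 9, 252).
20%: (21 + 46.8 = 67.8→68, 9 + 49.2 = 58.2→58, 252 + 0.6 = 252.6→253) → #443afd
40%: (21 + 93.6 = 114.6→115, 9 + 98.4 = 107.4→107, 252 + 1.2 = 253.2→253) → #736bfd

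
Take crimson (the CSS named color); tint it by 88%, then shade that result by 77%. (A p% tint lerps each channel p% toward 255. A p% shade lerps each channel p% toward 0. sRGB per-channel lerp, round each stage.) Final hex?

#3A3435

CSS crimson is rgb(220, 20, 60).
An 88% tint moves each channel 88% toward 255:
  R: 220 + 0.88×(255−220) = 220 + 30.8 = 250.8 → 251
  G: 20 + 0.88×(255−20) = 20 + 206.8 = 226.8 → 227
  B: 60 + 0.88×(255−60) = 60 + 171.6 = 231.6 → 232
After the tint: rgb(251, 227, 232) = #FBE3E8.
Per channel, c → c + 0.77(0 − c):
  R: 251 − 193.27 = 57.73 → 58
  G: 227 − 174.79 = 52.21 → 52
  B: 232 − 178.64 = 53.36 → 53
rgb(58, 52, 53) = #3A3435.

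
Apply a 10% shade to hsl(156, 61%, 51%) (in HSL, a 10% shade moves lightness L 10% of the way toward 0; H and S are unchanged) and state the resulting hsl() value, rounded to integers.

L moves 10% from 51 toward 0: 51 − 5.1 = 45.9 → 46.
H and S are unchanged.

hsl(156, 61%, 46%)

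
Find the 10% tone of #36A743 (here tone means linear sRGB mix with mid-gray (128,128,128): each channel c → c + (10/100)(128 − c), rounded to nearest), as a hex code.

#36A743 is rgb(54, 167, 67).
A 10% tone moves each channel 10% toward 128:
  R: 54 + 0.1×(128−54) = 54 + 7.4 = 61.4 → 61
  G: 167 − 3.9 = 163.1 → 163
  B: 67 + 6.1 = 73.1 → 73
rgb(61, 163, 73) = #3DA349.

#3DA349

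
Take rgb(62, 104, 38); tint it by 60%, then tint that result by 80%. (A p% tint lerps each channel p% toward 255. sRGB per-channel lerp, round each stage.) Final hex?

Per channel, c → c + 0.6(255 − c):
  R: 62 + 0.6×(255−62) = 62 + 115.8 = 177.8 → 178
  G: 104 + 0.6×(255−104) = 104 + 90.6 = 194.6 → 195
  B: 38 + 130.2 = 168.2 → 168
After the tint: rgb(178, 195, 168) = #b2c3a8.
Per channel, c → c + 0.8(255 − c):
  R: 178 + 0.8×(255−178) = 178 + 61.6 = 239.6 → 240
  G: 195 + 0.8×(255−195) = 195 + 48 = 243 → 243
  B: 168 + 0.8×(255−168) = 168 + 69.6 = 237.6 → 238
rgb(240, 243, 238) = #f0f3ee.

#f0f3ee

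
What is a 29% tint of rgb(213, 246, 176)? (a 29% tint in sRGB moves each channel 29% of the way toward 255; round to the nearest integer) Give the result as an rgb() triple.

rgb(225, 249, 199)

Per channel, c → c + 0.29(255 − c):
  R: 213 + 12.18 = 225.18 → 225
  G: 246 + 2.61 = 248.61 → 249
  B: 176 + 0.29×(255−176) = 176 + 22.91 = 198.91 → 199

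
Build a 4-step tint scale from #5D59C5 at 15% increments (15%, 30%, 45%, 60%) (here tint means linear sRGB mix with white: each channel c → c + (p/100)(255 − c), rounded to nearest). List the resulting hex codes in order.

#7572CE, #8E8BD6, #A6A4DF, #BEBDE8

#5D59C5 is rgb(93, 89, 197).
15%: (93 + 24.3 = 117.3→117, 89 + 24.9 = 113.9→114, 197 + 8.7 = 205.7→206) → #7572CE
30%: (93 + 48.6 = 141.6→142, 89 + 49.8 = 138.8→139, 197 + 17.4 = 214.4→214) → #8E8BD6
45%: (93 + 72.9 = 165.9→166, 89 + 74.7 = 163.7→164, 197 + 26.1 = 223.1→223) → #A6A4DF
60%: (93 + 97.2 = 190.2→190, 89 + 99.6 = 188.6→189, 197 + 34.8 = 231.8→232) → #BEBDE8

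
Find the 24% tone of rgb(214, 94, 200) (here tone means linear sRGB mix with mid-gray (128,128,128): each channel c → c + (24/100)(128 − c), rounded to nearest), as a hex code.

#c166b7

Per channel, c → c + 0.24(128 − c):
  R: 214 − 20.64 = 193.36 → 193
  G: 94 + 0.24×(128−94) = 94 + 8.16 = 102.16 → 102
  B: 200 − 17.28 = 182.72 → 183
rgb(193, 102, 183) = #c166b7.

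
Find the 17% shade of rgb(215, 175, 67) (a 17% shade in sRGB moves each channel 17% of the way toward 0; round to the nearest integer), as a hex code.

Per channel, c → c + 0.17(0 − c):
  R: 215 + 0.17×(0−215) = 215 − 36.55 = 178.45 → 178
  G: 175 − 29.75 = 145.25 → 145
  B: 67 + 0.17×(0−67) = 67 − 11.39 = 55.61 → 56
rgb(178, 145, 56) = #b29138.

#b29138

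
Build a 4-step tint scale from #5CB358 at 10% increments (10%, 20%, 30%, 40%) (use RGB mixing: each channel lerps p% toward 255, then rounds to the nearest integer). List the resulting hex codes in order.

#5CB358 is rgb(92, 179, 88).
10%: (92 + 16.3 = 108.3→108, 179 + 7.6 = 186.6→187, 88 + 16.7 = 104.7→105) → #6CBB69
20%: (92 + 32.6 = 124.6→125, 179 + 15.2 = 194.2→194, 88 + 33.4 = 121.4→121) → #7DC279
30%: (92 + 48.9 = 140.9→141, 179 + 22.8 = 201.8→202, 88 + 50.1 = 138.1→138) → #8DCA8A
40%: (92 + 65.2 = 157.2→157, 179 + 30.4 = 209.4→209, 88 + 66.8 = 154.8→155) → #9DD19B

#6CBB69, #7DC279, #8DCA8A, #9DD19B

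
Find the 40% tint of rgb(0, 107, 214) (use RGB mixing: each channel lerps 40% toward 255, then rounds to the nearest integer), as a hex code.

Per channel, c → c + 0.4(255 − c):
  R: 0 + 0.4×(255−0) = 0 + 102 = 102 → 102
  G: 107 + 0.4×(255−107) = 107 + 59.2 = 166.2 → 166
  B: 214 + 0.4×(255−214) = 214 + 16.4 = 230.4 → 230
rgb(102, 166, 230) = #66A6E6.

#66A6E6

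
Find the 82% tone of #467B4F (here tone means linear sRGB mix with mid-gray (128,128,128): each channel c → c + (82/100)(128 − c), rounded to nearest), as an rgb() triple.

rgb(118, 127, 119)

#467B4F is rgb(70, 123, 79).
Per channel, c → c + 0.82(128 − c):
  R: 70 + 47.56 = 117.56 → 118
  G: 123 + 0.82×(128−123) = 123 + 4.1 = 127.1 → 127
  B: 79 + 40.18 = 119.18 → 119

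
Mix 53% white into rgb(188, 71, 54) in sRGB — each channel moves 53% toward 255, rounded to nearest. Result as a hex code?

Lerp each channel 53% toward 255:
  R: 188 + 35.51 = 223.51 → 224
  G: 71 + 0.53×(255−71) = 71 + 97.52 = 168.52 → 169
  B: 54 + 106.53 = 160.53 → 161
rgb(224, 169, 161) = #E0A9A1.

#E0A9A1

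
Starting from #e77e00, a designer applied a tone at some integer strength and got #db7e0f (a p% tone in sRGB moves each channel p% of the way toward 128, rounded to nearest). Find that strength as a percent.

#e77e00 is rgb(231, 126, 0); #db7e0f is rgb(219, 126, 15).
On the B channel (widest range): 15 ≈ 0 + (p/100)(128 − 0), so p ≈ 100×(15 − 0)/(128 − 0) = 1500/128 = 11.72.
p = 12 reproduces all three channels after rounding.

12%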